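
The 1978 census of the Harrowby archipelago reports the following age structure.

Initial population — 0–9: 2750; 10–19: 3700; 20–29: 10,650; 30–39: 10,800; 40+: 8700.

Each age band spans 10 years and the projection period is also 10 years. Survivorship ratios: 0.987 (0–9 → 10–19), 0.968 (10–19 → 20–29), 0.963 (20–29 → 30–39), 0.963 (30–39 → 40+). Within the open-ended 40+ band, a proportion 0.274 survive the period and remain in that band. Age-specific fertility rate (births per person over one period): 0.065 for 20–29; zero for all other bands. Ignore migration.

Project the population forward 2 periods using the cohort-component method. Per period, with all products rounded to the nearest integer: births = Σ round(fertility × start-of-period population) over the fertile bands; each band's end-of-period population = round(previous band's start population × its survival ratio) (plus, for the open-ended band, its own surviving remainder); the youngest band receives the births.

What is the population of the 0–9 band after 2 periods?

233

Numbering the bands 1..5 from youngest to oldest:
Period 1.
Births: 10650 × 0.065 = 692
Band 2: 2750 × 0.987 = 2714
Band 3: 3700 × 0.968 = 3582
Band 4: 10650 × 0.963 = 10256
Band 5: 10800 × 0.963 + 8700 × 0.274 = 10400 + 2384 = 12784
→ [692, 2714, 3582, 10256, 12784]
Period 2.
Births: 3582 × 0.065 = 233
Band 2: 692 × 0.987 = 683
Band 3: 2714 × 0.968 = 2627
Band 4: 3582 × 0.963 = 3449
Band 5: 10256 × 0.963 + 12784 × 0.274 = 9877 + 3503 = 13380
→ [233, 683, 2627, 3449, 13380]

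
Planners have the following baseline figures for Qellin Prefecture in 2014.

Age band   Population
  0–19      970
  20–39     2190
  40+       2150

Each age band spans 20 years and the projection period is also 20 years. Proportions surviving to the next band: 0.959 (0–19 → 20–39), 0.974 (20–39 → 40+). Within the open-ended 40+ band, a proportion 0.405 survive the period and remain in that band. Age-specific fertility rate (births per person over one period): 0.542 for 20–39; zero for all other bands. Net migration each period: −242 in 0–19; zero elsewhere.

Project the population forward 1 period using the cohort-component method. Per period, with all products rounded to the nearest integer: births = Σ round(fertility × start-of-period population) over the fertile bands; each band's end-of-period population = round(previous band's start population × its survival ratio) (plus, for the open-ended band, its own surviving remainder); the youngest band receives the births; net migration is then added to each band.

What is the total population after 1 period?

4879

— Period 1 —
Births: 2190 * 0.542 = 1187
20–39: 970 * 0.959 = 930
40+: 2190 * 0.974 + 2150 * 0.405 = 2133 + 871 = 3004
Net migration: 0–19 − 242 → 945
Giving 945 / 930 / 3004.
Total after period 1: 945 + 930 + 3004 = 4879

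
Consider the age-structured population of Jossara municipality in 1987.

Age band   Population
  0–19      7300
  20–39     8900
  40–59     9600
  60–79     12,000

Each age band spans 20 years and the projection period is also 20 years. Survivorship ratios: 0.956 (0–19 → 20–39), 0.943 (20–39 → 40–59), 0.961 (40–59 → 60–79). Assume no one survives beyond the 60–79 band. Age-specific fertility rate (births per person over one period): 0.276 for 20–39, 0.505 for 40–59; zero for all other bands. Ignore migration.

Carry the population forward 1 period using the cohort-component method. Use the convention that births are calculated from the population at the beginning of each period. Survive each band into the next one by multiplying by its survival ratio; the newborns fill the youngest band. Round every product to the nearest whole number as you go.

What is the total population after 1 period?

Let band 1 be 0–19 through band 4 = 60–79.
After projecting period 1:
Births: 8900 * 0.276 = 2456  |  9600 * 0.505 = 4848 ⇒ total 7304
Band 2: 7300 * 0.956 = 6979
Band 3: 8900 * 0.943 = 8393
Band 4: 9600 * 0.961 = 9226
→ [7304, 6979, 8393, 9226]
Total after period 1: 7304 + 6979 + 8393 + 9226 = 31902

31902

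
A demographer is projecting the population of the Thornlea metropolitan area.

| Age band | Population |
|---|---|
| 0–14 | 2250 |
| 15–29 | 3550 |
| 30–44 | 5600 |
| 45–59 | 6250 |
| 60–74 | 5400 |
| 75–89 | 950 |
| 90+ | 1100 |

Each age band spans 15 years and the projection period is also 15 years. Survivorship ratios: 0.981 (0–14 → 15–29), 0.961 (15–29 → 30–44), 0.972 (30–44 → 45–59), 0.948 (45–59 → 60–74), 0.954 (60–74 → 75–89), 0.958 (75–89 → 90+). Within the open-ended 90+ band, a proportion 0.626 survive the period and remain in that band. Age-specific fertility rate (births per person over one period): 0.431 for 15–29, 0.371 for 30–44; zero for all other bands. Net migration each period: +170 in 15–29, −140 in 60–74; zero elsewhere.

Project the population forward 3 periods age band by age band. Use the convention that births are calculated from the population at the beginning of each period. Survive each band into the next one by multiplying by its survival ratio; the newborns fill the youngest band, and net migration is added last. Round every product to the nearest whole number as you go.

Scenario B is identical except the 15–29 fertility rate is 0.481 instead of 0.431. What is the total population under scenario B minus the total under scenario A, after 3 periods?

Call the bands 1 to 7, youngest first.
After projecting period 1:
Births: 3550 * 0.431 = 1530  |  5600 * 0.371 = 2078 → total 3608
Band 2: 2250 * 0.981 = 2207
Band 3: 3550 * 0.961 = 3412
Band 4: 5600 * 0.972 = 5443
Band 5: 6250 * 0.948 = 5925
Band 6: 5400 * 0.954 = 5152
Band 7: 950 * 0.958 + 1100 * 0.626 = 910 + 689 = 1599
Net migration: Band 2 + 170 → 2377; Band 5 − 140 → 5785
Population now: 0–14=3608, 15–29=2377, 30–44=3412, 45–59=5443, 60–74=5785, 75–89=5152, 90+=1599
After projecting period 2:
Births: 2377 * 0.431 = 1024  |  3412 * 0.371 = 1266 → total 2290
Band 2: 3608 * 0.981 = 3539
Band 3: 2377 * 0.961 = 2284
Band 4: 3412 * 0.972 = 3316
Band 5: 5443 * 0.948 = 5160
Band 6: 5785 * 0.954 = 5519
Band 7: 5152 * 0.958 + 1599 * 0.626 = 4936 + 1001 = 5937
Net migration: Band 2 + 170 → 3709; Band 5 − 140 → 5020
Population now: 0–14=2290, 15–29=3709, 30–44=2284, 45–59=3316, 60–74=5020, 75–89=5519, 90+=5937
After projecting period 3:
Births: 3709 * 0.431 = 1599  |  2284 * 0.371 = 847 → total 2446
Band 2: 2290 * 0.981 = 2246
Band 3: 3709 * 0.961 = 3564
Band 4: 2284 * 0.972 = 2220
Band 5: 3316 * 0.948 = 3144
Band 6: 5020 * 0.954 = 4789
Band 7: 5519 * 0.958 + 5937 * 0.626 = 5287 + 3717 = 9004
Net migration: Band 2 + 170 → 2416; Band 5 − 140 → 3004
Population now: 0–14=2446, 15–29=2416, 30–44=3564, 45–59=2220, 60–74=3004, 75–89=4789, 90+=9004
Scenario A total after 3 periods: 27443
Scenario B projection —
After projecting period 1:
Births: 3550 * 0.481 = 1708  |  5600 * 0.371 = 2078 → total 3786
Band 2: 2250 * 0.981 = 2207
Band 3: 3550 * 0.961 = 3412
Band 4: 5600 * 0.972 = 5443
Band 5: 6250 * 0.948 = 5925
Band 6: 5400 * 0.954 = 5152
Band 7: 950 * 0.958 + 1100 * 0.626 = 910 + 689 = 1599
Net migration: Band 2 + 170 → 2377; Band 5 − 140 → 5785
Population now: 0–14=3786, 15–29=2377, 30–44=3412, 45–59=5443, 60–74=5785, 75–89=5152, 90+=1599
After projecting period 2:
Births: 2377 * 0.481 = 1143  |  3412 * 0.371 = 1266 → total 2409
Band 2: 3786 * 0.981 = 3714
Band 3: 2377 * 0.961 = 2284
Band 4: 3412 * 0.972 = 3316
Band 5: 5443 * 0.948 = 5160
Band 6: 5785 * 0.954 = 5519
Band 7: 5152 * 0.958 + 1599 * 0.626 = 4936 + 1001 = 5937
Net migration: Band 2 + 170 → 3884; Band 5 − 140 → 5020
Population now: 0–14=2409, 15–29=3884, 30–44=2284, 45–59=3316, 60–74=5020, 75–89=5519, 90+=5937
After projecting period 3:
Births: 3884 * 0.481 = 1868  |  2284 * 0.371 = 847 → total 2715
Band 2: 2409 * 0.981 = 2363
Band 3: 3884 * 0.961 = 3733
Band 4: 2284 * 0.972 = 2220
Band 5: 3316 * 0.948 = 3144
Band 6: 5020 * 0.954 = 4789
Band 7: 5519 * 0.958 + 5937 * 0.626 = 5287 + 3717 = 9004
Net migration: Band 2 + 170 → 2533; Band 5 − 140 → 3004
Population now: 0–14=2715, 15–29=2533, 30–44=3733, 45–59=2220, 60–74=3004, 75–89=4789, 90+=9004
Scenario B total after 3 periods: 27998
Difference B − A = 27998 − 27443 = 555

555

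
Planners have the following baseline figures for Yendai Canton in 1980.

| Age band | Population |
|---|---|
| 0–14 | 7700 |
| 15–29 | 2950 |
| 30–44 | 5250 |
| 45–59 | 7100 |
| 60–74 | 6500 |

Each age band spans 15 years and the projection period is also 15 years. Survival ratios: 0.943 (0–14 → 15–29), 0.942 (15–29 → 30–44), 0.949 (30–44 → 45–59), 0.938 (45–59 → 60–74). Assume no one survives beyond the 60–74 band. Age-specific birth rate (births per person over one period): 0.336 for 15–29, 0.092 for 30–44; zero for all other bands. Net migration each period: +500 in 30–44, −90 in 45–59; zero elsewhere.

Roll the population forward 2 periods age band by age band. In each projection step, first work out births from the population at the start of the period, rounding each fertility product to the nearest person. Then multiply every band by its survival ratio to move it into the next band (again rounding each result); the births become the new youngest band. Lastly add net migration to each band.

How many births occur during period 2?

Let band 1 be 0–14 through band 5 = 60–74.
— Period 1 —
Births: 2950 × 0.336 = 991, 5250 × 0.092 = 483 — total 1474
Band 2: 7700 × 0.943 = 7261
Band 3: 2950 × 0.942 = 2779
Band 4: 5250 × 0.949 = 4982
Band 5: 7100 × 0.938 = 6660
Net migration: Band 3 + 500 → 3279; Band 4 − 90 → 4892
→ [1474, 7261, 3279, 4892, 6660]
— Period 2 —
Births: 7261 × 0.336 = 2440, 3279 × 0.092 = 302 — total 2742
Band 2: 1474 × 0.943 = 1390
Band 3: 7261 × 0.942 = 6840
Band 4: 3279 × 0.949 = 3112
Band 5: 4892 × 0.938 = 4589
Net migration: Band 3 + 500 → 7340; Band 4 − 90 → 3022
→ [2742, 1390, 7340, 3022, 4589]

2742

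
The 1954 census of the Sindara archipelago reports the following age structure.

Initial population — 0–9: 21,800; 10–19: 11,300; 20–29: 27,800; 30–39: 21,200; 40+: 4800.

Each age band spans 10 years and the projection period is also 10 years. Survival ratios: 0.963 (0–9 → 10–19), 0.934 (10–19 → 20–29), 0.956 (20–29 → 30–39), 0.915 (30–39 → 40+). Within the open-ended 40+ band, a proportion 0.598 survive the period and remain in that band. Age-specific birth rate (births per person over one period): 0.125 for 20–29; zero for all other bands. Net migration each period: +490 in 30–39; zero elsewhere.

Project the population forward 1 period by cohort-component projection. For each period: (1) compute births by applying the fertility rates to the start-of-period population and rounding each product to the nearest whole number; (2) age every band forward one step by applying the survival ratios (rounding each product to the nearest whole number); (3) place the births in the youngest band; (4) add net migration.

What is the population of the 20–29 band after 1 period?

10554

(Bands numbered youngest = 1 to oldest = 5.)
— Period 1 —
Births: 27800 × 0.125 = 3475
Band 2: 21800 × 0.963 = 20993
Band 3: 11300 × 0.934 = 10554
Band 4: 27800 × 0.956 = 26577
Band 5: 21200 × 0.915 + 4800 × 0.598 = 19398 + 2870 = 22268
Net migration: Band 4 + 490 → 27067
Population now: 0–9=3475, 10–19=20993, 20–29=10554, 30–39=27067, 40+=22268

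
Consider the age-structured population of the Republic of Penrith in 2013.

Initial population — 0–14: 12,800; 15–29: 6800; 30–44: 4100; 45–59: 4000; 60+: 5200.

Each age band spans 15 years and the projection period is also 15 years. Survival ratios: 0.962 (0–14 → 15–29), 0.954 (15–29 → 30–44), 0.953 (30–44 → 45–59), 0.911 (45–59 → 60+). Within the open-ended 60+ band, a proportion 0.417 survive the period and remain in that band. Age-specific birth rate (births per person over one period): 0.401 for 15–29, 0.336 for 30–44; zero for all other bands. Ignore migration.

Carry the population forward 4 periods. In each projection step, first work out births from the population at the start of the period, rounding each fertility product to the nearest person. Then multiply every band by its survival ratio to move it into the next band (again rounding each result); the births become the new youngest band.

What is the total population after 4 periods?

Period 1:
Births: 6800 × 0.401 = 2727 ; 4100 × 0.336 = 1378 → total 4105
15–29: 12800 × 0.962 = 12314
30–44: 6800 × 0.954 = 6487
45–59: 4100 × 0.953 = 3907
60+: 4000 × 0.911 + 5200 × 0.417 = 3644 + 2168 = 5812
→ [4105, 12314, 6487, 3907, 5812]
Period 2:
Births: 12314 × 0.401 = 4938 ; 6487 × 0.336 = 2180 → total 7118
15–29: 4105 × 0.962 = 3949
30–44: 12314 × 0.954 = 11748
45–59: 6487 × 0.953 = 6182
60+: 3907 × 0.911 + 5812 × 0.417 = 3559 + 2424 = 5983
→ [7118, 3949, 11748, 6182, 5983]
Period 3:
Births: 3949 × 0.401 = 1584 ; 11748 × 0.336 = 3947 → total 5531
15–29: 7118 × 0.962 = 6848
30–44: 3949 × 0.954 = 3767
45–59: 11748 × 0.953 = 11196
60+: 6182 × 0.911 + 5983 × 0.417 = 5632 + 2495 = 8127
→ [5531, 6848, 3767, 11196, 8127]
Period 4:
Births: 6848 × 0.401 = 2746 ; 3767 × 0.336 = 1266 → total 4012
15–29: 5531 × 0.962 = 5321
30–44: 6848 × 0.954 = 6533
45–59: 3767 × 0.953 = 3590
60+: 11196 × 0.911 + 8127 × 0.417 = 10200 + 3389 = 13589
→ [4012, 5321, 6533, 3590, 13589]
Total after period 4: 4012 + 5321 + 6533 + 3590 + 13589 = 33045

33045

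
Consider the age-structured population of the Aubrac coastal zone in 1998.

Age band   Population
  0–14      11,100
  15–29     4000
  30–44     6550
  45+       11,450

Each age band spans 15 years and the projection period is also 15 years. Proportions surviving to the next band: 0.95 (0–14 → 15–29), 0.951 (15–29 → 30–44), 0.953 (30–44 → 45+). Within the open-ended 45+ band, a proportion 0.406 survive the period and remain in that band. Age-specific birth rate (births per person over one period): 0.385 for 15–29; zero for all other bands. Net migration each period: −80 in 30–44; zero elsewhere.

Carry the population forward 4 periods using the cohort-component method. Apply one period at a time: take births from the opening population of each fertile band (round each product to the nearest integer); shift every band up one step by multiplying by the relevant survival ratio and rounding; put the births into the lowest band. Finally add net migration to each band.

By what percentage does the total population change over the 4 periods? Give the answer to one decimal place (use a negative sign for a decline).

(Bands numbered youngest = 1 to oldest = 4.)
After projecting period 1:
Births: 4000 × 0.385 = 1540
Band 2: 11100 × 0.95 = 10545
Band 3: 4000 × 0.951 = 3804
Band 4: 6550 × 0.953 + 11450 × 0.406 = 6242 + 4649 = 10891
Net migration: Band 3 − 80 → 3724
→ [1540, 10545, 3724, 10891]
After projecting period 2:
Births: 10545 × 0.385 = 4060
Band 2: 1540 × 0.95 = 1463
Band 3: 10545 × 0.951 = 10028
Band 4: 3724 × 0.953 + 10891 × 0.406 = 3549 + 4422 = 7971
Net migration: Band 3 − 80 → 9948
→ [4060, 1463, 9948, 7971]
After projecting period 3:
Births: 1463 × 0.385 = 563
Band 2: 4060 × 0.95 = 3857
Band 3: 1463 × 0.951 = 1391
Band 4: 9948 × 0.953 + 7971 × 0.406 = 9480 + 3236 = 12716
Net migration: Band 3 − 80 → 1311
→ [563, 3857, 1311, 12716]
After projecting period 4:
Births: 3857 × 0.385 = 1485
Band 2: 563 × 0.95 = 535
Band 3: 3857 × 0.951 = 3668
Band 4: 1311 × 0.953 + 12716 × 0.406 = 1249 + 5163 = 6412
Net migration: Band 3 − 80 → 3588
→ [1485, 535, 3588, 6412]
Total: 33100 → 12020; change = -21080; percentage change = -63.7%

-63.7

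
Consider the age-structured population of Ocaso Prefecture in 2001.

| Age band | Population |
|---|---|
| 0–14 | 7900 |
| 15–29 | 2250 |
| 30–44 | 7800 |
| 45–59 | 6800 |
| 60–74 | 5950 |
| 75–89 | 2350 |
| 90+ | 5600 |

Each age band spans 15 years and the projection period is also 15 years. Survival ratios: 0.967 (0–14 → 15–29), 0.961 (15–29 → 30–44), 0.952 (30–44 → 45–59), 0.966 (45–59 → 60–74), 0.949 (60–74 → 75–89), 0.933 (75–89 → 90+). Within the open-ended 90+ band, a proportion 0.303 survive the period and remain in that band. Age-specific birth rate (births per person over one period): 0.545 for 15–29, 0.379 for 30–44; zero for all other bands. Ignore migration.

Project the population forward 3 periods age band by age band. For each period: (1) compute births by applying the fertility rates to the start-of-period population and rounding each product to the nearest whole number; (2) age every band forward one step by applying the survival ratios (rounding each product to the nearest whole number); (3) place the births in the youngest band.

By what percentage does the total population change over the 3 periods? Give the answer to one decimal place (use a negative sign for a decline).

After projecting period 1:
Births: 2250 × 0.545 = 1226 ; 7800 × 0.379 = 2956 ⇒ total 4182
15–29: 7900 × 0.967 = 7639
30–44: 2250 × 0.961 = 2162
45–59: 7800 × 0.952 = 7426
60–74: 6800 × 0.966 = 6569
75–89: 5950 × 0.949 = 5647
90+: 2350 × 0.933 + 5600 × 0.303 = 2193 + 1697 = 3890
Giving 4182 / 7639 / 2162 / 7426 / 6569 / 5647 / 3890.
After projecting period 2:
Births: 7639 × 0.545 = 4163 ; 2162 × 0.379 = 819 ⇒ total 4982
15–29: 4182 × 0.967 = 4044
30–44: 7639 × 0.961 = 7341
45–59: 2162 × 0.952 = 2058
60–74: 7426 × 0.966 = 7174
75–89: 6569 × 0.949 = 6234
90+: 5647 × 0.933 + 3890 × 0.303 = 5269 + 1179 = 6448
Giving 4982 / 4044 / 7341 / 2058 / 7174 / 6234 / 6448.
After projecting period 3:
Births: 4044 × 0.545 = 2204 ; 7341 × 0.379 = 2782 ⇒ total 4986
15–29: 4982 × 0.967 = 4818
30–44: 4044 × 0.961 = 3886
45–59: 7341 × 0.952 = 6989
60–74: 2058 × 0.966 = 1988
75–89: 7174 × 0.949 = 6808
90+: 6234 × 0.933 + 6448 × 0.303 = 5816 + 1954 = 7770
Giving 4986 / 4818 / 3886 / 6989 / 1988 / 6808 / 7770.
Total: 38650 → 37245; change = -1405; percentage change = -3.6%

-3.6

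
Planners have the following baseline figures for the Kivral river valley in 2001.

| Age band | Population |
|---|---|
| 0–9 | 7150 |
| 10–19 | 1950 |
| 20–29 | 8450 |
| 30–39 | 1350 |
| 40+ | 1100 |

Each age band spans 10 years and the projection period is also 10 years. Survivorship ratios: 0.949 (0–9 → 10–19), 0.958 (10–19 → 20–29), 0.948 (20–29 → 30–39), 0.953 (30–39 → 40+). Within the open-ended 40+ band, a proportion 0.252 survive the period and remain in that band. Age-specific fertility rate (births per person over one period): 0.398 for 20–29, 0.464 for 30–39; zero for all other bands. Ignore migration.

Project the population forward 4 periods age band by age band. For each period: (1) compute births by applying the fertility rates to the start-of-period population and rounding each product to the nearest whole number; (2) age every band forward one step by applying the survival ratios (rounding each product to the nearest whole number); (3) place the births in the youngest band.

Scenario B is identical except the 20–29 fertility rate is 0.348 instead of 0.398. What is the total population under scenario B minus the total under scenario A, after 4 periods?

— Period 1 —
Births: 8450 * 0.398 = 3363 ; 1350 * 0.464 = 626 → total 3989
10–19: 7150 * 0.949 = 6785
20–29: 1950 * 0.958 = 1868
30–39: 8450 * 0.948 = 8011
40+: 1350 * 0.953 + 1100 * 0.252 = 1287 + 277 = 1564
Giving 3989 / 6785 / 1868 / 8011 / 1564.
— Period 2 —
Births: 1868 * 0.398 = 743 ; 8011 * 0.464 = 3717 → total 4460
10–19: 3989 * 0.949 = 3786
20–29: 6785 * 0.958 = 6500
30–39: 1868 * 0.948 = 1771
40+: 8011 * 0.953 + 1564 * 0.252 = 7634 + 394 = 8028
Giving 4460 / 3786 / 6500 / 1771 / 8028.
— Period 3 —
Births: 6500 * 0.398 = 2587 ; 1771 * 0.464 = 822 → total 3409
10–19: 4460 * 0.949 = 4233
20–29: 3786 * 0.958 = 3627
30–39: 6500 * 0.948 = 6162
40+: 1771 * 0.953 + 8028 * 0.252 = 1688 + 2023 = 3711
Giving 3409 / 4233 / 3627 / 6162 / 3711.
— Period 4 —
Births: 3627 * 0.398 = 1444 ; 6162 * 0.464 = 2859 → total 4303
10–19: 3409 * 0.949 = 3235
20–29: 4233 * 0.958 = 4055
30–39: 3627 * 0.948 = 3438
40+: 6162 * 0.953 + 3711 * 0.252 = 5872 + 935 = 6807
Giving 4303 / 3235 / 4055 / 3438 / 6807.
Scenario A total after 4 periods: 21838
Scenario B projection —
— Period 1 —
Births: 8450 * 0.348 = 2941 ; 1350 * 0.464 = 626 → total 3567
10–19: 7150 * 0.949 = 6785
20–29: 1950 * 0.958 = 1868
30–39: 8450 * 0.948 = 8011
40+: 1350 * 0.953 + 1100 * 0.252 = 1287 + 277 = 1564
Giving 3567 / 6785 / 1868 / 8011 / 1564.
— Period 2 —
Births: 1868 * 0.348 = 650 ; 8011 * 0.464 = 3717 → total 4367
10–19: 3567 * 0.949 = 3385
20–29: 6785 * 0.958 = 6500
30–39: 1868 * 0.948 = 1771
40+: 8011 * 0.953 + 1564 * 0.252 = 7634 + 394 = 8028
Giving 4367 / 3385 / 6500 / 1771 / 8028.
— Period 3 —
Births: 6500 * 0.348 = 2262 ; 1771 * 0.464 = 822 → total 3084
10–19: 4367 * 0.949 = 4144
20–29: 3385 * 0.958 = 3243
30–39: 6500 * 0.948 = 6162
40+: 1771 * 0.953 + 8028 * 0.252 = 1688 + 2023 = 3711
Giving 3084 / 4144 / 3243 / 6162 / 3711.
— Period 4 —
Births: 3243 * 0.348 = 1129 ; 6162 * 0.464 = 2859 → total 3988
10–19: 3084 * 0.949 = 2927
20–29: 4144 * 0.958 = 3970
30–39: 3243 * 0.948 = 3074
40+: 6162 * 0.953 + 3711 * 0.252 = 5872 + 935 = 6807
Giving 3988 / 2927 / 3970 / 3074 / 6807.
Scenario B total after 4 periods: 20766
Difference B − A = 20766 − 21838 = -1072

-1072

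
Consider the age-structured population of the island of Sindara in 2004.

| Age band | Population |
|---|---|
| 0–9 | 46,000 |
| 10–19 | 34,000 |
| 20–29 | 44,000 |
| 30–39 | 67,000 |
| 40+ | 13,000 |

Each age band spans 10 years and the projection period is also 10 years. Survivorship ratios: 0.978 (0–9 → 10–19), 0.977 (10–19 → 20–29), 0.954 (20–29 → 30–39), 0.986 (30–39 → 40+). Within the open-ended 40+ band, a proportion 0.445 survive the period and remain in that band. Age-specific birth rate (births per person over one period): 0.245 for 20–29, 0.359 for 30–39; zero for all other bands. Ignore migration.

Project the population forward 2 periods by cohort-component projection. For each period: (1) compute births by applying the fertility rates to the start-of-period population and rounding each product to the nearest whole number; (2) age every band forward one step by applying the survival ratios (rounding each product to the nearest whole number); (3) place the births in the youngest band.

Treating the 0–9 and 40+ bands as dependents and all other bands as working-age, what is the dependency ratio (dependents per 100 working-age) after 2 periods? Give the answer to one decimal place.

88.0

— Period 1 —
Births: 44000 * 0.245 = 10780 ; 67000 * 0.359 = 24053 → 34833
10–19: 46000 * 0.978 = 44988
20–29: 34000 * 0.977 = 33218
30–39: 44000 * 0.954 = 41976
40+: 67000 * 0.986 + 13000 * 0.445 = 66062 + 5785 = 71847
End of period: [34833, 44988, 33218, 41976, 71847]
— Period 2 —
Births: 33218 * 0.245 = 8138 ; 41976 * 0.359 = 15069 → 23207
10–19: 34833 * 0.978 = 34067
20–29: 44988 * 0.977 = 43953
30–39: 33218 * 0.954 = 31690
40+: 41976 * 0.986 + 71847 * 0.445 = 41388 + 31972 = 73360
End of period: [23207, 34067, 43953, 31690, 73360]
Dependents (band 0–9 + band 40+) = 23207 + 73360 = 96567; working-age = 109710; ratio = 96567/109710 × 100 = 88.0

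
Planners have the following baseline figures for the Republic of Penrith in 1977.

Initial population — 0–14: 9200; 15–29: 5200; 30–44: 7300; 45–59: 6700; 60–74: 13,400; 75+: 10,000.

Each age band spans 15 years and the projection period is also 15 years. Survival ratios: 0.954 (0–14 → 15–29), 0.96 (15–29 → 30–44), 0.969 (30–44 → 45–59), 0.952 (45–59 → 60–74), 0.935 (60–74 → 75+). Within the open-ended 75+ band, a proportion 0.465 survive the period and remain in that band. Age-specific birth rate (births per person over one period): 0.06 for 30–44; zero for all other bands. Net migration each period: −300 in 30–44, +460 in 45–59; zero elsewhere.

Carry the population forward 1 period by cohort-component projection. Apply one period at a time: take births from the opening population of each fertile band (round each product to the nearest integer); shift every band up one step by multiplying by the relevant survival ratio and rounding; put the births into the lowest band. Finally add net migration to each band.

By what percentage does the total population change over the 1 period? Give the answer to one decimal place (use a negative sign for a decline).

After projecting period 1:
Births: 7300 × 0.06 = 438
15–29: 9200 × 0.954 = 8777
30–44: 5200 × 0.96 = 4992
45–59: 7300 × 0.969 = 7074
60–74: 6700 × 0.952 = 6378
75+: 13400 × 0.935 + 10000 × 0.465 = 12529 + 4650 = 17179
Net migration: 30–44 − 300 → 4692; 45–59 + 460 → 7534
→ [438, 8777, 4692, 7534, 6378, 17179]
Total: 51800 → 44998; change = -6802; percentage change = -13.1%

-13.1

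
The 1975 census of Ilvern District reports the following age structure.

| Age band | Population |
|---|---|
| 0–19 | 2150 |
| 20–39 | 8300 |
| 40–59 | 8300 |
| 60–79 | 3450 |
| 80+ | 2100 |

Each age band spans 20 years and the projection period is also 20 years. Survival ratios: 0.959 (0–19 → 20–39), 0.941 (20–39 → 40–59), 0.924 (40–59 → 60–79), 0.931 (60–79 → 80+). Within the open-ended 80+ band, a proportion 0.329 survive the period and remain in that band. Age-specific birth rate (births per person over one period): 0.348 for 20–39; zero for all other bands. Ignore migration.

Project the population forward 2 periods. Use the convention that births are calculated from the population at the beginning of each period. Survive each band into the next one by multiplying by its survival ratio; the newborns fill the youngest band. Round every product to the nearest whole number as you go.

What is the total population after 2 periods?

21068

[period 1]
Births: 8300 × 0.348 = 2888
20–39: 2150 × 0.959 = 2062
40–59: 8300 × 0.941 = 7810
60–79: 8300 × 0.924 = 7669
80+: 3450 × 0.931 + 2100 × 0.329 = 3212 + 691 = 3903
Giving 2888 / 2062 / 7810 / 7669 / 3903.
[period 2]
Births: 2062 × 0.348 = 718
20–39: 2888 × 0.959 = 2770
40–59: 2062 × 0.941 = 1940
60–79: 7810 × 0.924 = 7216
80+: 7669 × 0.931 + 3903 × 0.329 = 7140 + 1284 = 8424
Giving 718 / 2770 / 1940 / 7216 / 8424.
Total after period 2: 718 + 2770 + 1940 + 7216 + 8424 = 21068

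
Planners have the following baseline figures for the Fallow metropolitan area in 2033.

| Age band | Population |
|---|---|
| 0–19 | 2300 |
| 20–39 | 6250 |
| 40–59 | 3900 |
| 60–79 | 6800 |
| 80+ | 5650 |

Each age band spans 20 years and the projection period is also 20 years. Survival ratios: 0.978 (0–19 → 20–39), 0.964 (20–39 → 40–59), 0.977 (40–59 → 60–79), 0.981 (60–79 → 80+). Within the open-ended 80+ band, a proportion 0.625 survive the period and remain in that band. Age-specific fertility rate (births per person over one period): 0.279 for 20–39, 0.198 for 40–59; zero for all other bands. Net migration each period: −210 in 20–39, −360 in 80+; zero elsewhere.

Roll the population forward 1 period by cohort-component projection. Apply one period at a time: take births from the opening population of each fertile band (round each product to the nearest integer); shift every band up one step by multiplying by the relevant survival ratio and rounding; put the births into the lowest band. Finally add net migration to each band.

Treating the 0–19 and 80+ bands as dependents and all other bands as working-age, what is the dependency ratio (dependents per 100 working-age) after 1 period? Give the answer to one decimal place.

104.1

— Period 1 —
Births: 6250 × 0.279 = 1744 ; 3900 × 0.198 = 772 → 2516
20–39: 2300 × 0.978 = 2249
40–59: 6250 × 0.964 = 6025
60–79: 3900 × 0.977 = 3810
80+: 6800 × 0.981 + 5650 × 0.625 = 6671 + 3531 = 10202
Net migration: 20–39 − 210 → 2039; 80+ − 360 → 9842
Population now: 0–19=2516, 20–39=2039, 40–59=6025, 60–79=3810, 80+=9842
Dependents (band 0–19 + band 80+) = 2516 + 9842 = 12358; working-age = 11874; ratio = 12358/11874 × 100 = 104.1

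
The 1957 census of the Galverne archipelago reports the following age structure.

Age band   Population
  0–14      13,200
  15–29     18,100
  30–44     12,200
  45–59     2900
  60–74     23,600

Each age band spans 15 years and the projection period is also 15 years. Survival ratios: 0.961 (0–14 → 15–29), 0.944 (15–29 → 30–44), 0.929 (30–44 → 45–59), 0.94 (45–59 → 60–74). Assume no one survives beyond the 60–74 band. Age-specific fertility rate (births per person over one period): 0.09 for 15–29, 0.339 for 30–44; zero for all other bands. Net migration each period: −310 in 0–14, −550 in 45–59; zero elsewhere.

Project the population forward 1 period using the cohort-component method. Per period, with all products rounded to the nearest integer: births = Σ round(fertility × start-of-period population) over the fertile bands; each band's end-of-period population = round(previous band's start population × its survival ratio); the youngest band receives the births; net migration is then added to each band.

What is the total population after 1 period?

Period 1:
Births: 18100 × 0.09 = 1629, 12200 × 0.339 = 4136 → total 5765
15–29: 13200 × 0.961 = 12685
30–44: 18100 × 0.944 = 17086
45–59: 12200 × 0.929 = 11334
60–74: 2900 × 0.94 = 2726
Net migration: 0–14 − 310 → 5455; 45–59 − 550 → 10784
Population now: 0–14=5455, 15–29=12685, 30–44=17086, 45–59=10784, 60–74=2726
Total after period 1: 5455 + 12685 + 17086 + 10784 + 2726 = 48736

48736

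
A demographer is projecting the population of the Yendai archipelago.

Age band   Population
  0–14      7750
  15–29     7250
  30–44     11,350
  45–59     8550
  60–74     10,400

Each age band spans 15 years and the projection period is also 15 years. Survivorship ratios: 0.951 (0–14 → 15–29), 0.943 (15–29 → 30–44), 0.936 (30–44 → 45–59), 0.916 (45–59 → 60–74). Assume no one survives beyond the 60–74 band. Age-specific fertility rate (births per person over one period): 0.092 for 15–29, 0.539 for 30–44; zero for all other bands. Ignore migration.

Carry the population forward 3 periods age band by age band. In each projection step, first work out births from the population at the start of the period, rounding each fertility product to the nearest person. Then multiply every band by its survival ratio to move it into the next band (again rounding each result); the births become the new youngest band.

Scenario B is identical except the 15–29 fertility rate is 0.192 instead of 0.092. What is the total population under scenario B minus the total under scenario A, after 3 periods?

2128

Period 1.
Births: 7250 × 0.092 = 667 ; 11350 × 0.539 = 6118 ⇒ total 6785
15–29: 7750 × 0.951 = 7370
30–44: 7250 × 0.943 = 6837
45–59: 11350 × 0.936 = 10624
60–74: 8550 × 0.916 = 7832
Giving 6785 / 7370 / 6837 / 10624 / 7832.
Period 2.
Births: 7370 × 0.092 = 678 ; 6837 × 0.539 = 3685 ⇒ total 4363
15–29: 6785 × 0.951 = 6453
30–44: 7370 × 0.943 = 6950
45–59: 6837 × 0.936 = 6399
60–74: 10624 × 0.916 = 9732
Giving 4363 / 6453 / 6950 / 6399 / 9732.
Period 3.
Births: 6453 × 0.092 = 594 ; 6950 × 0.539 = 3746 ⇒ total 4340
15–29: 4363 × 0.951 = 4149
30–44: 6453 × 0.943 = 6085
45–59: 6950 × 0.936 = 6505
60–74: 6399 × 0.916 = 5861
Giving 4340 / 4149 / 6085 / 6505 / 5861.
Scenario A total after 3 periods: 26940
Scenario B projection —
Period 1.
Births: 7250 × 0.192 = 1392 ; 11350 × 0.539 = 6118 ⇒ total 7510
15–29: 7750 × 0.951 = 7370
30–44: 7250 × 0.943 = 6837
45–59: 11350 × 0.936 = 10624
60–74: 8550 × 0.916 = 7832
Giving 7510 / 7370 / 6837 / 10624 / 7832.
Period 2.
Births: 7370 × 0.192 = 1415 ; 6837 × 0.539 = 3685 ⇒ total 5100
15–29: 7510 × 0.951 = 7142
30–44: 7370 × 0.943 = 6950
45–59: 6837 × 0.936 = 6399
60–74: 10624 × 0.916 = 9732
Giving 5100 / 7142 / 6950 / 6399 / 9732.
Period 3.
Births: 7142 × 0.192 = 1371 ; 6950 × 0.539 = 3746 ⇒ total 5117
15–29: 5100 × 0.951 = 4850
30–44: 7142 × 0.943 = 6735
45–59: 6950 × 0.936 = 6505
60–74: 6399 × 0.916 = 5861
Giving 5117 / 4850 / 6735 / 6505 / 5861.
Scenario B total after 3 periods: 29068
Difference B − A = 29068 − 26940 = 2128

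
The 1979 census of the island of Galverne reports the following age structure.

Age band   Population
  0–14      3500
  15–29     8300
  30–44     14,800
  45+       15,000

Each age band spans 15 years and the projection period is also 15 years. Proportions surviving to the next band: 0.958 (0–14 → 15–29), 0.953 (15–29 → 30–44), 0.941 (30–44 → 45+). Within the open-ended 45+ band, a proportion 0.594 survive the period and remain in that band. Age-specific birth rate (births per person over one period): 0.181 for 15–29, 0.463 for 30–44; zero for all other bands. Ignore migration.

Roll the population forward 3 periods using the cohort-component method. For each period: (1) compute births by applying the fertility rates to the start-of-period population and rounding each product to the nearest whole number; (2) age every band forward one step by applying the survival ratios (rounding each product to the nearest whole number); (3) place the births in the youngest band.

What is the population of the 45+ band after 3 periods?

Numbering the groups 1..4 from youngest to oldest:
After projecting period 1:
Births: 8300 * 0.181 = 1502  |  14800 * 0.463 = 6852 → total 8354
Group 2: 3500 * 0.958 = 3353
Group 3: 8300 * 0.953 = 7910
Group 4: 14800 * 0.941 + 15000 * 0.594 = 13927 + 8910 = 22837
End of period: [8354, 3353, 7910, 22837]
After projecting period 2:
Births: 3353 * 0.181 = 607  |  7910 * 0.463 = 3662 → total 4269
Group 2: 8354 * 0.958 = 8003
Group 3: 3353 * 0.953 = 3195
Group 4: 7910 * 0.941 + 22837 * 0.594 = 7443 + 13565 = 21008
End of period: [4269, 8003, 3195, 21008]
After projecting period 3:
Births: 8003 * 0.181 = 1449  |  3195 * 0.463 = 1479 → total 2928
Group 2: 4269 * 0.958 = 4090
Group 3: 8003 * 0.953 = 7627
Group 4: 3195 * 0.941 + 21008 * 0.594 = 3006 + 12479 = 15485
End of period: [2928, 4090, 7627, 15485]

15485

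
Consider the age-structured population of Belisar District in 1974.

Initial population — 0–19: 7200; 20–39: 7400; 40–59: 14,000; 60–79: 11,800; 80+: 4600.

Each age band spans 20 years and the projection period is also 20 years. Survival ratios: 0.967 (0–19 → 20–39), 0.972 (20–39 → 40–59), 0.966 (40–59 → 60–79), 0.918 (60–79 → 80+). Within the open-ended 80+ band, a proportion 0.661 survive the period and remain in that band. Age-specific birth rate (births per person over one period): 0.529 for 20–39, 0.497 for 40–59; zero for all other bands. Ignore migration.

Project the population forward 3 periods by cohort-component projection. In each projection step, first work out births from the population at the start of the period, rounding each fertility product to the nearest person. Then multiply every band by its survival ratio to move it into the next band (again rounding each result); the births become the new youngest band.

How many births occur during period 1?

— Period 1 —
Births: 7400 × 0.529 = 3915  |  14000 × 0.497 = 6958 — total 10873
20–39: 7200 × 0.967 = 6962
40–59: 7400 × 0.972 = 7193
60–79: 14000 × 0.966 = 13524
80+: 11800 × 0.918 + 4600 × 0.661 = 10832 + 3041 = 13873
Giving 10873 / 6962 / 7193 / 13524 / 13873.

10873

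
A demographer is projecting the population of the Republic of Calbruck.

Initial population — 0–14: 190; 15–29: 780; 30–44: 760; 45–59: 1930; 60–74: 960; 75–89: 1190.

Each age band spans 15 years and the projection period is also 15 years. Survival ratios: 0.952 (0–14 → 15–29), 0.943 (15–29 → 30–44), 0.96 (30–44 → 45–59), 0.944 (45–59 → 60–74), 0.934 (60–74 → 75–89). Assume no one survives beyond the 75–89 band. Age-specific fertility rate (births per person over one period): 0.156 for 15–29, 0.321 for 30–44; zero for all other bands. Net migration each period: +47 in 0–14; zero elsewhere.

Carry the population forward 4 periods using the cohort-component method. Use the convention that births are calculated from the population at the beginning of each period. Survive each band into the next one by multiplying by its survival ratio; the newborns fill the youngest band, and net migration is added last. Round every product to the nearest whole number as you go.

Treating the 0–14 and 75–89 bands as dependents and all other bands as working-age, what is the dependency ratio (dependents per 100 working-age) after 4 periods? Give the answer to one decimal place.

88.4

Let band 1 be 0–14 through band 6 = 75–89.
After projecting period 1:
Births: 780 × 0.156 = 122 ; 760 × 0.321 = 244 → 366
Band 2: 190 × 0.952 = 181
Band 3: 780 × 0.943 = 736
Band 4: 760 × 0.96 = 730
Band 5: 1930 × 0.944 = 1822
Band 6: 960 × 0.934 = 897
Net migration: Band 1 + 47 → 413
Population now: 0–14=413, 15–29=181, 30–44=736, 45–59=730, 60–74=1822, 75–89=897
After projecting period 2:
Births: 181 × 0.156 = 28 ; 736 × 0.321 = 236 → 264
Band 2: 413 × 0.952 = 393
Band 3: 181 × 0.943 = 171
Band 4: 736 × 0.96 = 707
Band 5: 730 × 0.944 = 689
Band 6: 1822 × 0.934 = 1702
Net migration: Band 1 + 47 → 311
Population now: 0–14=311, 15–29=393, 30–44=171, 45–59=707, 60–74=689, 75–89=1702
After projecting period 3:
Births: 393 × 0.156 = 61 ; 171 × 0.321 = 55 → 116
Band 2: 311 × 0.952 = 296
Band 3: 393 × 0.943 = 371
Band 4: 171 × 0.96 = 164
Band 5: 707 × 0.944 = 667
Band 6: 689 × 0.934 = 644
Net migration: Band 1 + 47 → 163
Population now: 0–14=163, 15–29=296, 30–44=371, 45–59=164, 60–74=667, 75–89=644
After projecting period 4:
Births: 296 × 0.156 = 46 ; 371 × 0.321 = 119 → 165
Band 2: 163 × 0.952 = 155
Band 3: 296 × 0.943 = 279
Band 4: 371 × 0.96 = 356
Band 5: 164 × 0.944 = 155
Band 6: 667 × 0.934 = 623
Net migration: Band 1 + 47 → 212
Population now: 0–14=212, 15–29=155, 30–44=279, 45–59=356, 60–74=155, 75–89=623
Dependents (band 0–14 + band 75–89) = 212 + 623 = 835; working-age = 945; ratio = 835/945 × 100 = 88.4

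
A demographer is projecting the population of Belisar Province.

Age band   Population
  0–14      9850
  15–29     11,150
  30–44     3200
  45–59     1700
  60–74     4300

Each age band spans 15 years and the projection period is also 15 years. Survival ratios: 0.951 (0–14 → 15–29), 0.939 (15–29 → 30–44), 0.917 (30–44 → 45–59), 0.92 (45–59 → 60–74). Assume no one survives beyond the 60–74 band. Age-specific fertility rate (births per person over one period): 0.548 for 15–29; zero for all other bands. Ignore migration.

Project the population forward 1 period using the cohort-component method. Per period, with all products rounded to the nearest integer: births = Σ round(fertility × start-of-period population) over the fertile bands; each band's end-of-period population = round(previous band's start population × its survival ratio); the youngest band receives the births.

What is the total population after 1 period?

Let band 1 be 0–14 through band 5 = 60–74.
Period 1:
Births: 11150 × 0.548 = 6110
Band 2: 9850 × 0.951 = 9367
Band 3: 11150 × 0.939 = 10470
Band 4: 3200 × 0.917 = 2934
Band 5: 1700 × 0.92 = 1564
→ [6110, 9367, 10470, 2934, 1564]
Total after period 1: 6110 + 9367 + 10470 + 2934 + 1564 = 30445

30445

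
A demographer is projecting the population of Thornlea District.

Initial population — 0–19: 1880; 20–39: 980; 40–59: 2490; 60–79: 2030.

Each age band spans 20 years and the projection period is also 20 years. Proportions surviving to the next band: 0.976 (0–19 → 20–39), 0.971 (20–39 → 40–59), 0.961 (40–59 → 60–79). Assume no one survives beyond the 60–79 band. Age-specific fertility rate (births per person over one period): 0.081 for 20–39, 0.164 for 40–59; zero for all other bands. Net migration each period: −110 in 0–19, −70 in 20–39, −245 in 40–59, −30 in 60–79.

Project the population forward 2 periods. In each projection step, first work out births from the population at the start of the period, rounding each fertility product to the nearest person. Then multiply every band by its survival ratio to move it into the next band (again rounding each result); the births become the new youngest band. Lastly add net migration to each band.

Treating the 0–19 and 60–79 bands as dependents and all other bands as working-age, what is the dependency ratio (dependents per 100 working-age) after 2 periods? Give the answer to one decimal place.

45.2

Let band 1 be 0–19 through band 4 = 60–79.
— Period 1 —
Births: 980 × 0.081 = 79 ; 2490 × 0.164 = 408 — total 487
Band 2: 1880 × 0.976 = 1835
Band 3: 980 × 0.971 = 952
Band 4: 2490 × 0.961 = 2393
Net migration: Band 1 − 110 → 377; Band 2 − 70 → 1765; Band 3 − 245 → 707; Band 4 − 30 → 2363
Giving 377 / 1765 / 707 / 2363.
— Period 2 —
Births: 1765 × 0.081 = 143 ; 707 × 0.164 = 116 — total 259
Band 2: 377 × 0.976 = 368
Band 3: 1765 × 0.971 = 1714
Band 4: 707 × 0.961 = 679
Net migration: Band 1 − 110 → 149; Band 2 − 70 → 298; Band 3 − 245 → 1469; Band 4 − 30 → 649
Giving 149 / 298 / 1469 / 649.
Dependents (band 0–19 + band 60–79) = 149 + 649 = 798; working-age = 1767; ratio = 798/1767 × 100 = 45.2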